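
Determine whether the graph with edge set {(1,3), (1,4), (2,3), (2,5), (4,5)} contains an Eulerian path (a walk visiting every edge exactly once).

Step 1: Find the degree of each vertex:
  deg(1) = 2
  deg(2) = 2
  deg(3) = 2
  deg(4) = 2
  deg(5) = 2

Step 2: Count vertices with odd degree:
  All vertices have even degree (0 odd-degree vertices)

Step 3: Apply Euler's theorem:
  - Eulerian circuit exists iff graph is connected and all vertices have even degree
  - Eulerian path exists iff graph is connected and has 0 or 2 odd-degree vertices

Graph is connected with 0 odd-degree vertices.
Both Eulerian circuit and Eulerian path exist.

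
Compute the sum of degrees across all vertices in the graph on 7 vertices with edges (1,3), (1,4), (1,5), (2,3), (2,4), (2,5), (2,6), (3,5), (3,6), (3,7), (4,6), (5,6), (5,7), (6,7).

Step 1: Count edges incident to each vertex:
  deg(1) = 3 (neighbors: 3, 4, 5)
  deg(2) = 4 (neighbors: 3, 4, 5, 6)
  deg(3) = 5 (neighbors: 1, 2, 5, 6, 7)
  deg(4) = 3 (neighbors: 1, 2, 6)
  deg(5) = 5 (neighbors: 1, 2, 3, 6, 7)
  deg(6) = 5 (neighbors: 2, 3, 4, 5, 7)
  deg(7) = 3 (neighbors: 3, 5, 6)

Step 2: Sum all degrees:
  3 + 4 + 5 + 3 + 5 + 5 + 3 = 28

Verification: sum of degrees = 2 * |E| = 2 * 14 = 28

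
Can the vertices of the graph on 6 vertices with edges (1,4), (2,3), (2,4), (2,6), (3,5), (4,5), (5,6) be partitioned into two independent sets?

Step 1: Attempt 2-coloring using BFS:
  Start at vertex 1, assign color 0
  Color vertex 4 with color 1 (neighbor of 1)
  Color vertex 2 with color 0 (neighbor of 4)
  Color vertex 5 with color 0 (neighbor of 4)
  Color vertex 3 with color 1 (neighbor of 2)
  Color vertex 6 with color 1 (neighbor of 2)

Step 2: 2-coloring succeeded. No conflicts found.
  Set A (color 0): {1, 2, 5}
  Set B (color 1): {3, 4, 6}

The graph is bipartite with partition {1, 2, 5}, {3, 4, 6}.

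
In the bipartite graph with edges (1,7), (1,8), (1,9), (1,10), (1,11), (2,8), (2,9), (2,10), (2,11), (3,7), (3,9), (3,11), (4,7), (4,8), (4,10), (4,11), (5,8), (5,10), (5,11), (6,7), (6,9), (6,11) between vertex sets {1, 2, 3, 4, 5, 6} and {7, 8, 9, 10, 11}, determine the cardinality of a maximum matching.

Step 1: List the neighbors of each left vertex:
  1: 7, 8, 9, 10, 11
  2: 8, 9, 10, 11
  3: 7, 9, 11
  4: 7, 8, 10, 11
  5: 8, 10, 11
  6: 7, 9, 11

Step 2: Greedily match left vertices, then look for augmenting paths:
  Match 1 -- 7
  Match 2 -- 8
  Match 3 -- 9
  Match 4 -- 10
  Match 5 -- 11
  No augmenting path remains.

Step 3: Verify this is maximum:
  Matching size 5 = min(|L|, |R|) = min(6, 5), which is an upper bound, so this matching is maximum.

Maximum matching: {(1,7), (2,8), (3,9), (4,10), (5,11)}
Size: 5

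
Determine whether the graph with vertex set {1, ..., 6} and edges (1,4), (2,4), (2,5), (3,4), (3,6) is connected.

Step 1: Build adjacency list from edges:
  1: 4
  2: 4, 5
  3: 4, 6
  4: 1, 2, 3
  5: 2
  6: 3

Step 2: Run BFS/DFS from vertex 1:
  Visited: {1, 4, 2, 3, 5, 6}
  Reached 6 of 6 vertices

Step 3: All 6 vertices reached from vertex 1, so the graph is connected.
Answer: Yes, the graph is connected.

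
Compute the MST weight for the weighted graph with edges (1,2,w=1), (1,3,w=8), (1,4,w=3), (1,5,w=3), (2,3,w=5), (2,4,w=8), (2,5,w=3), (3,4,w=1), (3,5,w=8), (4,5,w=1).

Apply Kruskal's algorithm (sort edges by weight, add if no cycle):

Sorted edges by weight:
  (1,2) w=1
  (3,4) w=1
  (4,5) w=1
  (1,4) w=3
  (1,5) w=3
  (2,5) w=3
  (2,3) w=5
  (1,3) w=8
  (2,4) w=8
  (3,5) w=8

Add edge (1,2) w=1 -- no cycle. Running total: 1
Add edge (3,4) w=1 -- no cycle. Running total: 2
Add edge (4,5) w=1 -- no cycle. Running total: 3
Add edge (1,4) w=3 -- no cycle. Running total: 6

MST edges: (1,2,w=1), (3,4,w=1), (4,5,w=1), (1,4,w=3)
Total MST weight: 1 + 1 + 1 + 3 = 6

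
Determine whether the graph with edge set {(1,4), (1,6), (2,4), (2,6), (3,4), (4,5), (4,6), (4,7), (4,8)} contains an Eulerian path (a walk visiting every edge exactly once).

Step 1: Find the degree of each vertex:
  deg(1) = 2
  deg(2) = 2
  deg(3) = 1
  deg(4) = 7
  deg(5) = 1
  deg(6) = 3
  deg(7) = 1
  deg(8) = 1

Step 2: Count vertices with odd degree:
  Odd-degree vertices: 3, 4, 5, 6, 7, 8 (6 total)

Step 3: Apply Euler's theorem:
  - Eulerian circuit exists iff graph is connected and all vertices have even degree
  - Eulerian path exists iff graph is connected and has 0 or 2 odd-degree vertices

Graph has 6 odd-degree vertices (need 0 or 2).
Neither Eulerian path nor Eulerian circuit exists.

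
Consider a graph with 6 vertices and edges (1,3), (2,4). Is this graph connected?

Step 1: Build adjacency list from edges:
  1: 3
  2: 4
  3: 1
  4: 2
  5: (none)
  6: (none)

Step 2: Run BFS/DFS from vertex 1:
  Visited: {1, 3}
  Reached 2 of 6 vertices

Step 3: Only 2 of 6 vertices reached. Graph is disconnected.
Connected components: {1, 3}, {2, 4}, {5}, {6}
Answer: No, the graph is not connected (4 components).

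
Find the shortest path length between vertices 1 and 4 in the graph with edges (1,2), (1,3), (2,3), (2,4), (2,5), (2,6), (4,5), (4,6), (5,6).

Step 1: Build adjacency list:
  1: 2, 3
  2: 1, 3, 4, 5, 6
  3: 1, 2
  4: 2, 5, 6
  5: 2, 4, 6
  6: 2, 4, 5

Step 2: BFS from vertex 1 to find shortest path to 4:
  vertex 2 reached at distance 1
  vertex 3 reached at distance 1
  vertex 4 reached at distance 2

Step 3: Shortest path: 1 -> 2 -> 4
Path length: 2 edges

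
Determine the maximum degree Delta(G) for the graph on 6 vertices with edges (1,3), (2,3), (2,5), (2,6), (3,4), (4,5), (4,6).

Step 1: Count edges incident to each vertex:
  deg(1) = 1 (neighbors: 3)
  deg(2) = 3 (neighbors: 3, 5, 6)
  deg(3) = 3 (neighbors: 1, 2, 4)
  deg(4) = 3 (neighbors: 3, 5, 6)
  deg(5) = 2 (neighbors: 2, 4)
  deg(6) = 2 (neighbors: 2, 4)

Step 2: Find maximum:
  max(1, 3, 3, 3, 2, 2) = 3 (vertex 2)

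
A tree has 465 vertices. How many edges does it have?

A tree on n vertices always has exactly n - 1 edges.
For n = 465: edges = 465 - 1 = 464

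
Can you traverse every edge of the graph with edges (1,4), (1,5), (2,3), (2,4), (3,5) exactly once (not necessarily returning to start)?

Step 1: Find the degree of each vertex:
  deg(1) = 2
  deg(2) = 2
  deg(3) = 2
  deg(4) = 2
  deg(5) = 2

Step 2: Count vertices with odd degree:
  All vertices have even degree (0 odd-degree vertices)

Step 3: Apply Euler's theorem:
  - Eulerian circuit exists iff graph is connected and all vertices have even degree
  - Eulerian path exists iff graph is connected and has 0 or 2 odd-degree vertices

Graph is connected with 0 odd-degree vertices.
Both Eulerian circuit and Eulerian path exist.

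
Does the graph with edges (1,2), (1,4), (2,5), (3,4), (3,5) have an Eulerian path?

Step 1: Find the degree of each vertex:
  deg(1) = 2
  deg(2) = 2
  deg(3) = 2
  deg(4) = 2
  deg(5) = 2

Step 2: Count vertices with odd degree:
  All vertices have even degree (0 odd-degree vertices)

Step 3: Apply Euler's theorem:
  - Eulerian circuit exists iff graph is connected and all vertices have even degree
  - Eulerian path exists iff graph is connected and has 0 or 2 odd-degree vertices

Graph is connected with 0 odd-degree vertices.
Both Eulerian circuit and Eulerian path exist.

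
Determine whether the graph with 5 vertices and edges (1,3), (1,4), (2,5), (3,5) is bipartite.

Step 1: Attempt 2-coloring using BFS:
  Start at vertex 1, assign color 0
  Color vertex 3 with color 1 (neighbor of 1)
  Color vertex 4 with color 1 (neighbor of 1)
  Color vertex 5 with color 0 (neighbor of 3)
  Color vertex 2 with color 1 (neighbor of 5)

Step 2: 2-coloring succeeded. No conflicts found.
  Set A (color 0): {1, 5}
  Set B (color 1): {2, 3, 4}

The graph is bipartite with partition {1, 5}, {2, 3, 4}.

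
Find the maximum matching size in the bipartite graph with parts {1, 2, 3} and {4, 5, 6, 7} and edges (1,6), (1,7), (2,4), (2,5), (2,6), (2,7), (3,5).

Step 1: List the neighbors of each left vertex:
  1: 6, 7
  2: 4, 5, 6, 7
  3: 5

Step 2: Greedily match left vertices, then look for augmenting paths:
  Match 1 -- 6
  Match 2 -- 4
  Match 3 -- 5
  No augmenting path remains.

Step 3: Verify this is maximum:
  Matching size 3 = min(|L|, |R|) = min(3, 4), which is an upper bound, so this matching is maximum.

Maximum matching: {(1,6), (2,4), (3,5)}
Size: 3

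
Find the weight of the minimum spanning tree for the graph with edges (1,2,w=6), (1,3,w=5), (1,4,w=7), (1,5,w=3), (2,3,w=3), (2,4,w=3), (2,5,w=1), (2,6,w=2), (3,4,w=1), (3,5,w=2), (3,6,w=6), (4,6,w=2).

Apply Kruskal's algorithm (sort edges by weight, add if no cycle):

Sorted edges by weight:
  (2,5) w=1
  (3,4) w=1
  (2,6) w=2
  (3,5) w=2
  (4,6) w=2
  (1,5) w=3
  (2,4) w=3
  (2,3) w=3
  (1,3) w=5
  (1,2) w=6
  (3,6) w=6
  (1,4) w=7

Add edge (2,5) w=1 -- no cycle. Running total: 1
Add edge (3,4) w=1 -- no cycle. Running total: 2
Add edge (2,6) w=2 -- no cycle. Running total: 4
Add edge (3,5) w=2 -- no cycle. Running total: 6
Skip edge (4,6) w=2 -- would create cycle
Add edge (1,5) w=3 -- no cycle. Running total: 9

MST edges: (2,5,w=1), (3,4,w=1), (2,6,w=2), (3,5,w=2), (1,5,w=3)
Total MST weight: 1 + 1 + 2 + 2 + 3 = 9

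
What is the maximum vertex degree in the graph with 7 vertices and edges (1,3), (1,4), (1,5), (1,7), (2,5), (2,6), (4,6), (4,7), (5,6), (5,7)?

Step 1: Count edges incident to each vertex:
  deg(1) = 4 (neighbors: 3, 4, 5, 7)
  deg(2) = 2 (neighbors: 5, 6)
  deg(3) = 1 (neighbors: 1)
  deg(4) = 3 (neighbors: 1, 6, 7)
  deg(5) = 4 (neighbors: 1, 2, 6, 7)
  deg(6) = 3 (neighbors: 2, 4, 5)
  deg(7) = 3 (neighbors: 1, 4, 5)

Step 2: Find maximum:
  max(4, 2, 1, 3, 4, 3, 3) = 4 (vertex 1)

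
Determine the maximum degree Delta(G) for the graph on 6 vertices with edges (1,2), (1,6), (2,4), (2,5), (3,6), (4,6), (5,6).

Step 1: Count edges incident to each vertex:
  deg(1) = 2 (neighbors: 2, 6)
  deg(2) = 3 (neighbors: 1, 4, 5)
  deg(3) = 1 (neighbors: 6)
  deg(4) = 2 (neighbors: 2, 6)
  deg(5) = 2 (neighbors: 2, 6)
  deg(6) = 4 (neighbors: 1, 3, 4, 5)

Step 2: Find maximum:
  max(2, 3, 1, 2, 2, 4) = 4 (vertex 6)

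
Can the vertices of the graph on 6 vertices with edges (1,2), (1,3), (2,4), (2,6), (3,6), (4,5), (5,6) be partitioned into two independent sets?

Step 1: Attempt 2-coloring using BFS:
  Start at vertex 1, assign color 0
  Color vertex 2 with color 1 (neighbor of 1)
  Color vertex 3 with color 1 (neighbor of 1)
  Color vertex 4 with color 0 (neighbor of 2)
  Color vertex 6 with color 0 (neighbor of 2)
  Color vertex 5 with color 1 (neighbor of 4)

Step 2: 2-coloring succeeded. No conflicts found.
  Set A (color 0): {1, 4, 6}
  Set B (color 1): {2, 3, 5}

The graph is bipartite with partition {1, 4, 6}, {2, 3, 5}.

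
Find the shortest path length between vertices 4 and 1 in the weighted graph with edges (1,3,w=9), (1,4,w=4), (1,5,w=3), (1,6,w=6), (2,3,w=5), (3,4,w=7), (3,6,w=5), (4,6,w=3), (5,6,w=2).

Step 1: Build adjacency list with weights:
  1: 3(w=9), 4(w=4), 5(w=3), 6(w=6)
  2: 3(w=5)
  3: 1(w=9), 2(w=5), 4(w=7), 6(w=5)
  4: 1(w=4), 3(w=7), 6(w=3)
  5: 1(w=3), 6(w=2)
  6: 1(w=6), 3(w=5), 4(w=3), 5(w=2)

Step 2: Apply Dijkstra's algorithm from vertex 4:
  Visit vertex 4 (distance=0)
    Update dist[1] = 4
    Update dist[3] = 7
    Update dist[6] = 3
  Visit vertex 6 (distance=3)
    Update dist[5] = 5
  Visit vertex 1 (distance=4)

Step 3: Shortest path: 4 -> 1
Total weight: 4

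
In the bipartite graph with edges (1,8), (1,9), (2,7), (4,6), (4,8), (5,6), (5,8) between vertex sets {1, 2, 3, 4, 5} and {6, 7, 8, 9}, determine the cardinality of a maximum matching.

Step 1: List the neighbors of each left vertex:
  1: 8, 9
  2: 7
  3: (none)
  4: 6, 8
  5: 6, 8

Step 2: Greedily match left vertices, then look for augmenting paths:
  Match 1 -- 9
  Match 2 -- 7
  Match 4 -- 6
  Match 5 -- 8
  No augmenting path remains.

Step 3: Verify this is maximum:
  Matching size 4 = min(|L|, |R|) = min(5, 4), which is an upper bound, so this matching is maximum.

Maximum matching: {(1,9), (2,7), (4,6), (5,8)}
Size: 4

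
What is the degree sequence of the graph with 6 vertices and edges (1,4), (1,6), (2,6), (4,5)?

Step 1: Count edges incident to each vertex:
  deg(1) = 2 (neighbors: 4, 6)
  deg(2) = 1 (neighbors: 6)
  deg(3) = 0 (neighbors: none)
  deg(4) = 2 (neighbors: 1, 5)
  deg(5) = 1 (neighbors: 4)
  deg(6) = 2 (neighbors: 1, 2)

Step 2: Sort degrees in non-increasing order:
  Degrees: [2, 1, 0, 2, 1, 2] -> sorted: [2, 2, 2, 1, 1, 0]

Degree sequence: [2, 2, 2, 1, 1, 0]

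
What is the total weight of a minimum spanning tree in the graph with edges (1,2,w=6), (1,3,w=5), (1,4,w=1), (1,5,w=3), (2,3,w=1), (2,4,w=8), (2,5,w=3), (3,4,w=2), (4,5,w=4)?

Apply Kruskal's algorithm (sort edges by weight, add if no cycle):

Sorted edges by weight:
  (1,4) w=1
  (2,3) w=1
  (3,4) w=2
  (1,5) w=3
  (2,5) w=3
  (4,5) w=4
  (1,3) w=5
  (1,2) w=6
  (2,4) w=8

Add edge (1,4) w=1 -- no cycle. Running total: 1
Add edge (2,3) w=1 -- no cycle. Running total: 2
Add edge (3,4) w=2 -- no cycle. Running total: 4
Add edge (1,5) w=3 -- no cycle. Running total: 7

MST edges: (1,4,w=1), (2,3,w=1), (3,4,w=2), (1,5,w=3)
Total MST weight: 1 + 1 + 2 + 3 = 7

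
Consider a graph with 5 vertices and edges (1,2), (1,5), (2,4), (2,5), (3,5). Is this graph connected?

Step 1: Build adjacency list from edges:
  1: 2, 5
  2: 1, 4, 5
  3: 5
  4: 2
  5: 1, 2, 3

Step 2: Run BFS/DFS from vertex 1:
  Visited: {1, 2, 5, 4, 3}
  Reached 5 of 5 vertices

Step 3: All 5 vertices reached from vertex 1, so the graph is connected.
Answer: Yes, the graph is connected.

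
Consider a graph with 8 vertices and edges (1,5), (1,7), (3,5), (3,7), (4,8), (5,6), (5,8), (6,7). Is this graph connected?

Step 1: Build adjacency list from edges:
  1: 5, 7
  2: (none)
  3: 5, 7
  4: 8
  5: 1, 3, 6, 8
  6: 5, 7
  7: 1, 3, 6
  8: 4, 5

Step 2: Run BFS/DFS from vertex 1:
  Visited: {1, 5, 7, 3, 6, 8, 4}
  Reached 7 of 8 vertices

Step 3: Only 7 of 8 vertices reached. Graph is disconnected.
Connected components: {1, 3, 4, 5, 6, 7, 8}, {2}
Answer: No, the graph is not connected (2 components).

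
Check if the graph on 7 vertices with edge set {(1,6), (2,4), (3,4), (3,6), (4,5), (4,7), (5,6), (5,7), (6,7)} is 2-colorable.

Step 1: Attempt 2-coloring using BFS:
  Start at vertex 1, assign color 0
  Color vertex 6 with color 1 (neighbor of 1)
  Color vertex 3 with color 0 (neighbor of 6)
  Color vertex 5 with color 0 (neighbor of 6)
  Color vertex 7 with color 0 (neighbor of 6)
  Color vertex 4 with color 1 (neighbor of 3)

Step 2: Conflict found! Vertices 5 and 7 are adjacent but have the same color.
This means the graph contains an odd cycle.

The graph is NOT bipartite.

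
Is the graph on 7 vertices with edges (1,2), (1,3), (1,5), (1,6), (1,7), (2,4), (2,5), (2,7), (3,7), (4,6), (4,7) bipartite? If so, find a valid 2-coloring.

Step 1: Attempt 2-coloring using BFS:
  Start at vertex 1, assign color 0
  Color vertex 2 with color 1 (neighbor of 1)
  Color vertex 3 with color 1 (neighbor of 1)
  Color vertex 5 with color 1 (neighbor of 1)
  Color vertex 6 with color 1 (neighbor of 1)
  Color vertex 7 with color 1 (neighbor of 1)
  Color vertex 4 with color 0 (neighbor of 2)

Step 2: Conflict found! Vertices 2 and 5 are adjacent but have the same color.
This means the graph contains an odd cycle.

The graph is NOT bipartite.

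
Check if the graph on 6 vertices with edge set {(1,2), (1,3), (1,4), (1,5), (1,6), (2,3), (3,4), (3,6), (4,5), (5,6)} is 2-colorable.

Step 1: Attempt 2-coloring using BFS:
  Start at vertex 1, assign color 0
  Color vertex 2 with color 1 (neighbor of 1)
  Color vertex 3 with color 1 (neighbor of 1)
  Color vertex 4 with color 1 (neighbor of 1)
  Color vertex 5 with color 1 (neighbor of 1)
  Color vertex 6 with color 1 (neighbor of 1)

Step 2: Conflict found! Vertices 2 and 3 are adjacent but have the same color.
This means the graph contains an odd cycle.

The graph is NOT bipartite.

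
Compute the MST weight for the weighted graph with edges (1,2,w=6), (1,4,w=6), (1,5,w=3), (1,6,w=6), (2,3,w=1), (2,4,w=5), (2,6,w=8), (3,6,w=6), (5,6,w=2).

Apply Kruskal's algorithm (sort edges by weight, add if no cycle):

Sorted edges by weight:
  (2,3) w=1
  (5,6) w=2
  (1,5) w=3
  (2,4) w=5
  (1,2) w=6
  (1,4) w=6
  (1,6) w=6
  (3,6) w=6
  (2,6) w=8

Add edge (2,3) w=1 -- no cycle. Running total: 1
Add edge (5,6) w=2 -- no cycle. Running total: 3
Add edge (1,5) w=3 -- no cycle. Running total: 6
Add edge (2,4) w=5 -- no cycle. Running total: 11
Add edge (1,2) w=6 -- no cycle. Running total: 17

MST edges: (2,3,w=1), (5,6,w=2), (1,5,w=3), (2,4,w=5), (1,2,w=6)
Total MST weight: 1 + 2 + 3 + 5 + 6 = 17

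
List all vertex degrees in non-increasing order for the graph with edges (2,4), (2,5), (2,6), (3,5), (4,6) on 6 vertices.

Step 1: Count edges incident to each vertex:
  deg(1) = 0 (neighbors: none)
  deg(2) = 3 (neighbors: 4, 5, 6)
  deg(3) = 1 (neighbors: 5)
  deg(4) = 2 (neighbors: 2, 6)
  deg(5) = 2 (neighbors: 2, 3)
  deg(6) = 2 (neighbors: 2, 4)

Step 2: Sort degrees in non-increasing order:
  Degrees: [0, 3, 1, 2, 2, 2] -> sorted: [3, 2, 2, 2, 1, 0]

Degree sequence: [3, 2, 2, 2, 1, 0]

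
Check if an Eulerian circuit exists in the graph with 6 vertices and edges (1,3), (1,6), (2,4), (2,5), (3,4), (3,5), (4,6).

Step 1: Find the degree of each vertex:
  deg(1) = 2
  deg(2) = 2
  deg(3) = 3
  deg(4) = 3
  deg(5) = 2
  deg(6) = 2

Step 2: Count vertices with odd degree:
  Odd-degree vertices: 3, 4 (2 total)

Step 3: Apply Euler's theorem:
  - Eulerian circuit exists iff graph is connected and all vertices have even degree
  - Eulerian path exists iff graph is connected and has 0 or 2 odd-degree vertices

Graph is connected with exactly 2 odd-degree vertices (3, 4).
Eulerian path exists (starting and ending at the odd-degree vertices), but no Eulerian circuit.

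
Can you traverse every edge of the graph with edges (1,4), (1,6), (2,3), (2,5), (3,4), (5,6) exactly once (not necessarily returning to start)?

Step 1: Find the degree of each vertex:
  deg(1) = 2
  deg(2) = 2
  deg(3) = 2
  deg(4) = 2
  deg(5) = 2
  deg(6) = 2

Step 2: Count vertices with odd degree:
  All vertices have even degree (0 odd-degree vertices)

Step 3: Apply Euler's theorem:
  - Eulerian circuit exists iff graph is connected and all vertices have even degree
  - Eulerian path exists iff graph is connected and has 0 or 2 odd-degree vertices

Graph is connected with 0 odd-degree vertices.
Both Eulerian circuit and Eulerian path exist.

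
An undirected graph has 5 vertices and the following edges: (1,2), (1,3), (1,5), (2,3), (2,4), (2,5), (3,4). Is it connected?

Step 1: Build adjacency list from edges:
  1: 2, 3, 5
  2: 1, 3, 4, 5
  3: 1, 2, 4
  4: 2, 3
  5: 1, 2

Step 2: Run BFS/DFS from vertex 1:
  Visited: {1, 2, 3, 5, 4}
  Reached 5 of 5 vertices

Step 3: All 5 vertices reached from vertex 1, so the graph is connected.
Answer: Yes, the graph is connected.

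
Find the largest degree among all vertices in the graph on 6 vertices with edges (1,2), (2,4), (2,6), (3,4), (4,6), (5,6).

Step 1: Count edges incident to each vertex:
  deg(1) = 1 (neighbors: 2)
  deg(2) = 3 (neighbors: 1, 4, 6)
  deg(3) = 1 (neighbors: 4)
  deg(4) = 3 (neighbors: 2, 3, 6)
  deg(5) = 1 (neighbors: 6)
  deg(6) = 3 (neighbors: 2, 4, 5)

Step 2: Find maximum:
  max(1, 3, 1, 3, 1, 3) = 3 (vertex 2)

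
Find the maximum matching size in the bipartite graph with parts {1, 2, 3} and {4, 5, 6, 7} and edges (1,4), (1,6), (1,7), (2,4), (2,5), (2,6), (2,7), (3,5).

Step 1: List the neighbors of each left vertex:
  1: 4, 6, 7
  2: 4, 5, 6, 7
  3: 5

Step 2: Greedily match left vertices, then look for augmenting paths:
  Match 1 -- 4
  Match 2 -- 6
  Match 3 -- 5
  No augmenting path remains.

Step 3: Verify this is maximum:
  Matching size 3 = min(|L|, |R|) = min(3, 4), which is an upper bound, so this matching is maximum.

Maximum matching: {(1,4), (2,6), (3,5)}
Size: 3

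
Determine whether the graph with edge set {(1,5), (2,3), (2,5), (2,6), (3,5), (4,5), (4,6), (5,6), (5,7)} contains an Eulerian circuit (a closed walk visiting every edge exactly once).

Step 1: Find the degree of each vertex:
  deg(1) = 1
  deg(2) = 3
  deg(3) = 2
  deg(4) = 2
  deg(5) = 6
  deg(6) = 3
  deg(7) = 1

Step 2: Count vertices with odd degree:
  Odd-degree vertices: 1, 2, 6, 7 (4 total)

Step 3: Apply Euler's theorem:
  - Eulerian circuit exists iff graph is connected and all vertices have even degree
  - Eulerian path exists iff graph is connected and has 0 or 2 odd-degree vertices

Graph has 4 odd-degree vertices (need 0 or 2).
Neither Eulerian path nor Eulerian circuit exists.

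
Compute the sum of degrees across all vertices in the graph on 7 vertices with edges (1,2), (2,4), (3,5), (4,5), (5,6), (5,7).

Step 1: Count edges incident to each vertex:
  deg(1) = 1 (neighbors: 2)
  deg(2) = 2 (neighbors: 1, 4)
  deg(3) = 1 (neighbors: 5)
  deg(4) = 2 (neighbors: 2, 5)
  deg(5) = 4 (neighbors: 3, 4, 6, 7)
  deg(6) = 1 (neighbors: 5)
  deg(7) = 1 (neighbors: 5)

Step 2: Sum all degrees:
  1 + 2 + 1 + 2 + 4 + 1 + 1 = 12

Verification: sum of degrees = 2 * |E| = 2 * 6 = 12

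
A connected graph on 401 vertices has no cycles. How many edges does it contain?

A tree on n vertices always has exactly n - 1 edges.
For n = 401: edges = 401 - 1 = 400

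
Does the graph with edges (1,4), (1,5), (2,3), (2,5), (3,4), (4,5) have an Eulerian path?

Step 1: Find the degree of each vertex:
  deg(1) = 2
  deg(2) = 2
  deg(3) = 2
  deg(4) = 3
  deg(5) = 3

Step 2: Count vertices with odd degree:
  Odd-degree vertices: 4, 5 (2 total)

Step 3: Apply Euler's theorem:
  - Eulerian circuit exists iff graph is connected and all vertices have even degree
  - Eulerian path exists iff graph is connected and has 0 or 2 odd-degree vertices

Graph is connected with exactly 2 odd-degree vertices (4, 5).
Eulerian path exists (starting and ending at the odd-degree vertices), but no Eulerian circuit.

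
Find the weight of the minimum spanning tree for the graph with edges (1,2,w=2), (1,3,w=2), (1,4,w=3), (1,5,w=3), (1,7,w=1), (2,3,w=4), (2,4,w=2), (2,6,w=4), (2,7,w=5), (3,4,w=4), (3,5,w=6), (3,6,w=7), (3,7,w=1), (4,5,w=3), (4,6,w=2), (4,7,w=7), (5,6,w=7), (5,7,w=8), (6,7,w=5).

Apply Kruskal's algorithm (sort edges by weight, add if no cycle):

Sorted edges by weight:
  (1,7) w=1
  (3,7) w=1
  (1,2) w=2
  (1,3) w=2
  (2,4) w=2
  (4,6) w=2
  (1,4) w=3
  (1,5) w=3
  (4,5) w=3
  (2,6) w=4
  (2,3) w=4
  (3,4) w=4
  (2,7) w=5
  (6,7) w=5
  (3,5) w=6
  (3,6) w=7
  (4,7) w=7
  (5,6) w=7
  (5,7) w=8

Add edge (1,7) w=1 -- no cycle. Running total: 1
Add edge (3,7) w=1 -- no cycle. Running total: 2
Add edge (1,2) w=2 -- no cycle. Running total: 4
Skip edge (1,3) w=2 -- would create cycle
Add edge (2,4) w=2 -- no cycle. Running total: 6
Add edge (4,6) w=2 -- no cycle. Running total: 8
Skip edge (1,4) w=3 -- would create cycle
Add edge (1,5) w=3 -- no cycle. Running total: 11

MST edges: (1,7,w=1), (3,7,w=1), (1,2,w=2), (2,4,w=2), (4,6,w=2), (1,5,w=3)
Total MST weight: 1 + 1 + 2 + 2 + 2 + 3 = 11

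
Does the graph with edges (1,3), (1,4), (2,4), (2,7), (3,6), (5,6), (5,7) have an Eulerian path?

Step 1: Find the degree of each vertex:
  deg(1) = 2
  deg(2) = 2
  deg(3) = 2
  deg(4) = 2
  deg(5) = 2
  deg(6) = 2
  deg(7) = 2

Step 2: Count vertices with odd degree:
  All vertices have even degree (0 odd-degree vertices)

Step 3: Apply Euler's theorem:
  - Eulerian circuit exists iff graph is connected and all vertices have even degree
  - Eulerian path exists iff graph is connected and has 0 or 2 odd-degree vertices

Graph is connected with 0 odd-degree vertices.
Both Eulerian circuit and Eulerian path exist.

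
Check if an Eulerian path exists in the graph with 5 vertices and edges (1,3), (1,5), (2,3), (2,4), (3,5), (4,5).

Step 1: Find the degree of each vertex:
  deg(1) = 2
  deg(2) = 2
  deg(3) = 3
  deg(4) = 2
  deg(5) = 3

Step 2: Count vertices with odd degree:
  Odd-degree vertices: 3, 5 (2 total)

Step 3: Apply Euler's theorem:
  - Eulerian circuit exists iff graph is connected and all vertices have even degree
  - Eulerian path exists iff graph is connected and has 0 or 2 odd-degree vertices

Graph is connected with exactly 2 odd-degree vertices (3, 5).
Eulerian path exists (starting and ending at the odd-degree vertices), but no Eulerian circuit.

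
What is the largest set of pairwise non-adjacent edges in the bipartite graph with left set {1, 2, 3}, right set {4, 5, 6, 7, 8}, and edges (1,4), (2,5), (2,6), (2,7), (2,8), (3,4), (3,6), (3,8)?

Step 1: List the neighbors of each left vertex:
  1: 4
  2: 5, 6, 7, 8
  3: 4, 6, 8

Step 2: Greedily match left vertices, then look for augmenting paths:
  Match 1 -- 4
  Match 2 -- 5
  Match 3 -- 6
  No augmenting path remains.

Step 3: Verify this is maximum:
  Matching size 3 = min(|L|, |R|) = min(3, 5), which is an upper bound, so this matching is maximum.

Maximum matching: {(1,4), (2,5), (3,6)}
Size: 3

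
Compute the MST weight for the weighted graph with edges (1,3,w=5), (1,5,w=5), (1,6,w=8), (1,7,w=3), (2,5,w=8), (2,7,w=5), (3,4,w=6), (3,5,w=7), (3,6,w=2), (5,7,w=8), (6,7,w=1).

Apply Kruskal's algorithm (sort edges by weight, add if no cycle):

Sorted edges by weight:
  (6,7) w=1
  (3,6) w=2
  (1,7) w=3
  (1,3) w=5
  (1,5) w=5
  (2,7) w=5
  (3,4) w=6
  (3,5) w=7
  (1,6) w=8
  (2,5) w=8
  (5,7) w=8

Add edge (6,7) w=1 -- no cycle. Running total: 1
Add edge (3,6) w=2 -- no cycle. Running total: 3
Add edge (1,7) w=3 -- no cycle. Running total: 6
Skip edge (1,3) w=5 -- would create cycle
Add edge (1,5) w=5 -- no cycle. Running total: 11
Add edge (2,7) w=5 -- no cycle. Running total: 16
Add edge (3,4) w=6 -- no cycle. Running total: 22

MST edges: (6,7,w=1), (3,6,w=2), (1,7,w=3), (1,5,w=5), (2,7,w=5), (3,4,w=6)
Total MST weight: 1 + 2 + 3 + 5 + 5 + 6 = 22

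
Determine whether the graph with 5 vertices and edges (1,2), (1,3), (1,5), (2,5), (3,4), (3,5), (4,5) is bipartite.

Step 1: Attempt 2-coloring using BFS:
  Start at vertex 1, assign color 0
  Color vertex 2 with color 1 (neighbor of 1)
  Color vertex 3 with color 1 (neighbor of 1)
  Color vertex 5 with color 1 (neighbor of 1)

Step 2: Conflict found! Vertices 2 and 5 are adjacent but have the same color.
This means the graph contains an odd cycle.

The graph is NOT bipartite.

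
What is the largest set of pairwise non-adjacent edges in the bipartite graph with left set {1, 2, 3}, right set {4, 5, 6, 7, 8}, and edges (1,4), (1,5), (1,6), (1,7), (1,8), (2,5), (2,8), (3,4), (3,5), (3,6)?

Step 1: List the neighbors of each left vertex:
  1: 4, 5, 6, 7, 8
  2: 5, 8
  3: 4, 5, 6

Step 2: Greedily match left vertices, then look for augmenting paths:
  Match 1 -- 4
  Match 2 -- 5
  Match 3 -- 6
  No augmenting path remains.

Step 3: Verify this is maximum:
  Matching size 3 = min(|L|, |R|) = min(3, 5), which is an upper bound, so this matching is maximum.

Maximum matching: {(1,4), (2,5), (3,6)}
Size: 3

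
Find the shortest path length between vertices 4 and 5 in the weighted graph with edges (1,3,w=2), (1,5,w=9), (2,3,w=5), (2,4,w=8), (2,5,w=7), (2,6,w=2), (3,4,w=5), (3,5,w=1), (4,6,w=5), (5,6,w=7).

Step 1: Build adjacency list with weights:
  1: 3(w=2), 5(w=9)
  2: 3(w=5), 4(w=8), 5(w=7), 6(w=2)
  3: 1(w=2), 2(w=5), 4(w=5), 5(w=1)
  4: 2(w=8), 3(w=5), 6(w=5)
  5: 1(w=9), 2(w=7), 3(w=1), 6(w=7)
  6: 2(w=2), 4(w=5), 5(w=7)

Step 2: Apply Dijkstra's algorithm from vertex 4:
  Visit vertex 4 (distance=0)
    Update dist[2] = 8
    Update dist[3] = 5
    Update dist[6] = 5
  Visit vertex 3 (distance=5)
    Update dist[1] = 7
    Update dist[5] = 6
  Visit vertex 6 (distance=5)
    Update dist[2] = 7
  Visit vertex 5 (distance=6)

Step 3: Shortest path: 4 -> 3 -> 5
Total weight: 5 + 1 = 6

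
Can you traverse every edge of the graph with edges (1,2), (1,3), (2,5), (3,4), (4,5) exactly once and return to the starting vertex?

Step 1: Find the degree of each vertex:
  deg(1) = 2
  deg(2) = 2
  deg(3) = 2
  deg(4) = 2
  deg(5) = 2

Step 2: Count vertices with odd degree:
  All vertices have even degree (0 odd-degree vertices)

Step 3: Apply Euler's theorem:
  - Eulerian circuit exists iff graph is connected and all vertices have even degree
  - Eulerian path exists iff graph is connected and has 0 or 2 odd-degree vertices

Graph is connected with 0 odd-degree vertices.
Both Eulerian circuit and Eulerian path exist.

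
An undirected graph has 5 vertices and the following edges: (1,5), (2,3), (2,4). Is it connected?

Step 1: Build adjacency list from edges:
  1: 5
  2: 3, 4
  3: 2
  4: 2
  5: 1

Step 2: Run BFS/DFS from vertex 1:
  Visited: {1, 5}
  Reached 2 of 5 vertices

Step 3: Only 2 of 5 vertices reached. Graph is disconnected.
Connected components: {1, 5}, {2, 3, 4}
Answer: No, the graph is not connected (2 components).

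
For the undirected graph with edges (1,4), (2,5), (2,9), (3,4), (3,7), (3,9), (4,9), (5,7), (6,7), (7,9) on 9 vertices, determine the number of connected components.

Step 1: Build adjacency list from edges:
  1: 4
  2: 5, 9
  3: 4, 7, 9
  4: 1, 3, 9
  5: 2, 7
  6: 7
  7: 3, 5, 6, 9
  8: (none)
  9: 2, 3, 4, 7

Step 2: Run BFS/DFS from vertex 1:
  Visited: {1, 4, 3, 9, 7, 2, 5, 6}
  Reached 8 of 9 vertices

Step 3: Only 8 of 9 vertices reached. Graph is disconnected.
Connected components: {1, 2, 3, 4, 5, 6, 7, 9}, {8}
Number of connected components: 2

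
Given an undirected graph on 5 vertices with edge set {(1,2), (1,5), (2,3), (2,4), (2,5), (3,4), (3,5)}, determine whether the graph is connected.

Step 1: Build adjacency list from edges:
  1: 2, 5
  2: 1, 3, 4, 5
  3: 2, 4, 5
  4: 2, 3
  5: 1, 2, 3

Step 2: Run BFS/DFS from vertex 1:
  Visited: {1, 2, 5, 3, 4}
  Reached 5 of 5 vertices

Step 3: All 5 vertices reached from vertex 1, so the graph is connected.
Answer: Yes, the graph is connected.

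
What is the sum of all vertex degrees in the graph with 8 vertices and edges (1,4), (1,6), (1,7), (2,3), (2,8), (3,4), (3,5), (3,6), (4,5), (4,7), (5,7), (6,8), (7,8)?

Step 1: Count edges incident to each vertex:
  deg(1) = 3 (neighbors: 4, 6, 7)
  deg(2) = 2 (neighbors: 3, 8)
  deg(3) = 4 (neighbors: 2, 4, 5, 6)
  deg(4) = 4 (neighbors: 1, 3, 5, 7)
  deg(5) = 3 (neighbors: 3, 4, 7)
  deg(6) = 3 (neighbors: 1, 3, 8)
  deg(7) = 4 (neighbors: 1, 4, 5, 8)
  deg(8) = 3 (neighbors: 2, 6, 7)

Step 2: Sum all degrees:
  3 + 2 + 4 + 4 + 3 + 3 + 4 + 3 = 26

Verification: sum of degrees = 2 * |E| = 2 * 13 = 26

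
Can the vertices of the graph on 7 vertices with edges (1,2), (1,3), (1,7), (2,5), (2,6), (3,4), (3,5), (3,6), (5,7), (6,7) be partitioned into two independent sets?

Step 1: Attempt 2-coloring using BFS:
  Start at vertex 1, assign color 0
  Color vertex 2 with color 1 (neighbor of 1)
  Color vertex 3 with color 1 (neighbor of 1)
  Color vertex 7 with color 1 (neighbor of 1)
  Color vertex 5 with color 0 (neighbor of 2)
  Color vertex 6 with color 0 (neighbor of 2)
  Color vertex 4 with color 0 (neighbor of 3)

Step 2: 2-coloring succeeded. No conflicts found.
  Set A (color 0): {1, 4, 5, 6}
  Set B (color 1): {2, 3, 7}

The graph is bipartite with partition {1, 4, 5, 6}, {2, 3, 7}.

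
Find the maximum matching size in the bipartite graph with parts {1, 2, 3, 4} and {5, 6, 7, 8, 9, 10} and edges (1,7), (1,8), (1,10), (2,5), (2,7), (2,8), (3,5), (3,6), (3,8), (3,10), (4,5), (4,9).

Step 1: List the neighbors of each left vertex:
  1: 7, 8, 10
  2: 5, 7, 8
  3: 5, 6, 8, 10
  4: 5, 9

Step 2: Greedily match left vertices, then look for augmenting paths:
  Match 1 -- 7
  Match 2 -- 5
  Match 3 -- 6
  Match 4 -- 9
  No augmenting path remains.

Step 3: Verify this is maximum:
  Matching size 4 = min(|L|, |R|) = min(4, 6), which is an upper bound, so this matching is maximum.

Maximum matching: {(1,7), (2,5), (3,6), (4,9)}
Size: 4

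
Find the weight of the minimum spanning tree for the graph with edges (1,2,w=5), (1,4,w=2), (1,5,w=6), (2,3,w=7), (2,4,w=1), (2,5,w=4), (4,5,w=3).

Apply Kruskal's algorithm (sort edges by weight, add if no cycle):

Sorted edges by weight:
  (2,4) w=1
  (1,4) w=2
  (4,5) w=3
  (2,5) w=4
  (1,2) w=5
  (1,5) w=6
  (2,3) w=7

Add edge (2,4) w=1 -- no cycle. Running total: 1
Add edge (1,4) w=2 -- no cycle. Running total: 3
Add edge (4,5) w=3 -- no cycle. Running total: 6
Skip edge (2,5) w=4 -- would create cycle
Skip edge (1,2) w=5 -- would create cycle
Skip edge (1,5) w=6 -- would create cycle
Add edge (2,3) w=7 -- no cycle. Running total: 13

MST edges: (2,4,w=1), (1,4,w=2), (4,5,w=3), (2,3,w=7)
Total MST weight: 1 + 2 + 3 + 7 = 13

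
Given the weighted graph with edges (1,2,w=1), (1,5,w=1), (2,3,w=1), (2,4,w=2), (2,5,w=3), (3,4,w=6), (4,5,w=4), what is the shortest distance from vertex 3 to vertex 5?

Step 1: Build adjacency list with weights:
  1: 2(w=1), 5(w=1)
  2: 1(w=1), 3(w=1), 4(w=2), 5(w=3)
  3: 2(w=1), 4(w=6)
  4: 2(w=2), 3(w=6), 5(w=4)
  5: 1(w=1), 2(w=3), 4(w=4)

Step 2: Apply Dijkstra's algorithm from vertex 3:
  Visit vertex 3 (distance=0)
    Update dist[2] = 1
    Update dist[4] = 6
  Visit vertex 2 (distance=1)
    Update dist[1] = 2
    Update dist[4] = 3
    Update dist[5] = 4
  Visit vertex 1 (distance=2)
    Update dist[5] = 3
  Visit vertex 4 (distance=3)
  Visit vertex 5 (distance=3)

Step 3: Shortest path: 3 -> 2 -> 1 -> 5
Total weight: 1 + 1 + 1 = 3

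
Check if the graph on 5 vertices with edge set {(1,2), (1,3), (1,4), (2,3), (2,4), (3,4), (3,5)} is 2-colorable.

Step 1: Attempt 2-coloring using BFS:
  Start at vertex 1, assign color 0
  Color vertex 2 with color 1 (neighbor of 1)
  Color vertex 3 with color 1 (neighbor of 1)
  Color vertex 4 with color 1 (neighbor of 1)

Step 2: Conflict found! Vertices 2 and 3 are adjacent but have the same color.
This means the graph contains an odd cycle.

The graph is NOT bipartite.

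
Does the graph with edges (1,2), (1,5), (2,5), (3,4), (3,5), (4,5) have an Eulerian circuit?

Step 1: Find the degree of each vertex:
  deg(1) = 2
  deg(2) = 2
  deg(3) = 2
  deg(4) = 2
  deg(5) = 4

Step 2: Count vertices with odd degree:
  All vertices have even degree (0 odd-degree vertices)

Step 3: Apply Euler's theorem:
  - Eulerian circuit exists iff graph is connected and all vertices have even degree
  - Eulerian path exists iff graph is connected and has 0 or 2 odd-degree vertices

Graph is connected with 0 odd-degree vertices.
Both Eulerian circuit and Eulerian path exist.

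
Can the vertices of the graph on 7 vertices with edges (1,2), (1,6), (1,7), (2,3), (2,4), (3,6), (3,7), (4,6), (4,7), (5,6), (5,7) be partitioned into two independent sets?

Step 1: Attempt 2-coloring using BFS:
  Start at vertex 1, assign color 0
  Color vertex 2 with color 1 (neighbor of 1)
  Color vertex 6 with color 1 (neighbor of 1)
  Color vertex 7 with color 1 (neighbor of 1)
  Color vertex 3 with color 0 (neighbor of 2)
  Color vertex 4 with color 0 (neighbor of 2)
  Color vertex 5 with color 0 (neighbor of 6)

Step 2: 2-coloring succeeded. No conflicts found.
  Set A (color 0): {1, 3, 4, 5}
  Set B (color 1): {2, 6, 7}

The graph is bipartite with partition {1, 3, 4, 5}, {2, 6, 7}.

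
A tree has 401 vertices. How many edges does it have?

A tree on n vertices always has exactly n - 1 edges.
For n = 401: edges = 401 - 1 = 400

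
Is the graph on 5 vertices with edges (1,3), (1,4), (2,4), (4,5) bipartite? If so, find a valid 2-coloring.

Step 1: Attempt 2-coloring using BFS:
  Start at vertex 1, assign color 0
  Color vertex 3 with color 1 (neighbor of 1)
  Color vertex 4 with color 1 (neighbor of 1)
  Color vertex 2 with color 0 (neighbor of 4)
  Color vertex 5 with color 0 (neighbor of 4)

Step 2: 2-coloring succeeded. No conflicts found.
  Set A (color 0): {1, 2, 5}
  Set B (color 1): {3, 4}

The graph is bipartite with partition {1, 2, 5}, {3, 4}.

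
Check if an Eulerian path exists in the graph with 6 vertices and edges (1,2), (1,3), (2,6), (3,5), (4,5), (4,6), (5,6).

Step 1: Find the degree of each vertex:
  deg(1) = 2
  deg(2) = 2
  deg(3) = 2
  deg(4) = 2
  deg(5) = 3
  deg(6) = 3

Step 2: Count vertices with odd degree:
  Odd-degree vertices: 5, 6 (2 total)

Step 3: Apply Euler's theorem:
  - Eulerian circuit exists iff graph is connected and all vertices have even degree
  - Eulerian path exists iff graph is connected and has 0 or 2 odd-degree vertices

Graph is connected with exactly 2 odd-degree vertices (5, 6).
Eulerian path exists (starting and ending at the odd-degree vertices), but no Eulerian circuit.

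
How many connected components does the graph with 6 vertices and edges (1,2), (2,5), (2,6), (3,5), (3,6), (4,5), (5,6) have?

Step 1: Build adjacency list from edges:
  1: 2
  2: 1, 5, 6
  3: 5, 6
  4: 5
  5: 2, 3, 4, 6
  6: 2, 3, 5

Step 2: Run BFS/DFS from vertex 1:
  Visited: {1, 2, 5, 6, 3, 4}
  Reached 6 of 6 vertices

Step 3: All 6 vertices reached from vertex 1, so the graph is connected.
Number of connected components: 1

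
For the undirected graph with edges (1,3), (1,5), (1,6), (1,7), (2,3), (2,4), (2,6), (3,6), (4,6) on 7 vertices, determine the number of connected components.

Step 1: Build adjacency list from edges:
  1: 3, 5, 6, 7
  2: 3, 4, 6
  3: 1, 2, 6
  4: 2, 6
  5: 1
  6: 1, 2, 3, 4
  7: 1

Step 2: Run BFS/DFS from vertex 1:
  Visited: {1, 3, 5, 6, 7, 2, 4}
  Reached 7 of 7 vertices

Step 3: All 7 vertices reached from vertex 1, so the graph is connected.
Number of connected components: 1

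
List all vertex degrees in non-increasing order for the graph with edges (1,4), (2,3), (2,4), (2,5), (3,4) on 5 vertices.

Step 1: Count edges incident to each vertex:
  deg(1) = 1 (neighbors: 4)
  deg(2) = 3 (neighbors: 3, 4, 5)
  deg(3) = 2 (neighbors: 2, 4)
  deg(4) = 3 (neighbors: 1, 2, 3)
  deg(5) = 1 (neighbors: 2)

Step 2: Sort degrees in non-increasing order:
  Degrees: [1, 3, 2, 3, 1] -> sorted: [3, 3, 2, 1, 1]

Degree sequence: [3, 3, 2, 1, 1]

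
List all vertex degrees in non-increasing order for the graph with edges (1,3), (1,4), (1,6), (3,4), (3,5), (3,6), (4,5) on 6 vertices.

Step 1: Count edges incident to each vertex:
  deg(1) = 3 (neighbors: 3, 4, 6)
  deg(2) = 0 (neighbors: none)
  deg(3) = 4 (neighbors: 1, 4, 5, 6)
  deg(4) = 3 (neighbors: 1, 3, 5)
  deg(5) = 2 (neighbors: 3, 4)
  deg(6) = 2 (neighbors: 1, 3)

Step 2: Sort degrees in non-increasing order:
  Degrees: [3, 0, 4, 3, 2, 2] -> sorted: [4, 3, 3, 2, 2, 0]

Degree sequence: [4, 3, 3, 2, 2, 0]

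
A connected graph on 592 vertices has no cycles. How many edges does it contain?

A tree on n vertices always has exactly n - 1 edges.
For n = 592: edges = 592 - 1 = 591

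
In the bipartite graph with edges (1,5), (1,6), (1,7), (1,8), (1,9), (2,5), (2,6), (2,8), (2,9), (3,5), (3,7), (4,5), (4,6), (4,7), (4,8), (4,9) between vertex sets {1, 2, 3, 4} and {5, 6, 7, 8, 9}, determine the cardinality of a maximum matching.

Step 1: List the neighbors of each left vertex:
  1: 5, 6, 7, 8, 9
  2: 5, 6, 8, 9
  3: 5, 7
  4: 5, 6, 7, 8, 9

Step 2: Greedily match left vertices, then look for augmenting paths:
  Match 1 -- 5
  Match 2 -- 6
  Match 3 -- 7
  Match 4 -- 8
  No augmenting path remains.

Step 3: Verify this is maximum:
  Matching size 4 = min(|L|, |R|) = min(4, 5), which is an upper bound, so this matching is maximum.

Maximum matching: {(1,5), (2,6), (3,7), (4,8)}
Size: 4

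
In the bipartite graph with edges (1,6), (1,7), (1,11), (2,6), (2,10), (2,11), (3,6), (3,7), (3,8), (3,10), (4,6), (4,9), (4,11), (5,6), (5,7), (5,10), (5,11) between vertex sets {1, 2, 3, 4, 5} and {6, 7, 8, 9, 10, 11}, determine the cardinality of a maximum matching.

Step 1: List the neighbors of each left vertex:
  1: 6, 7, 11
  2: 6, 10, 11
  3: 6, 7, 8, 10
  4: 6, 9, 11
  5: 6, 7, 10, 11

Step 2: Greedily match left vertices, then look for augmenting paths:
  Match 1 -- 6
  Match 2 -- 10
  Match 3 -- 7
  Match 4 -- 9
  Match 5 -- 11
  No augmenting path remains.

Step 3: Verify this is maximum:
  Matching size 5 = min(|L|, |R|) = min(5, 6), which is an upper bound, so this matching is maximum.

Maximum matching: {(1,6), (2,10), (3,7), (4,9), (5,11)}
Size: 5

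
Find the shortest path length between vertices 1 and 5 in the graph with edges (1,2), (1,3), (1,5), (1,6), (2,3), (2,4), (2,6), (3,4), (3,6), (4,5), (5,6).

Step 1: Build adjacency list:
  1: 2, 3, 5, 6
  2: 1, 3, 4, 6
  3: 1, 2, 4, 6
  4: 2, 3, 5
  5: 1, 4, 6
  6: 1, 2, 3, 5

Step 2: BFS from vertex 1 to find shortest path to 5:
  vertex 2 reached at distance 1
  vertex 3 reached at distance 1
  vertex 5 reached at distance 1

Step 3: Shortest path: 1 -> 5
Path length: 1 edge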